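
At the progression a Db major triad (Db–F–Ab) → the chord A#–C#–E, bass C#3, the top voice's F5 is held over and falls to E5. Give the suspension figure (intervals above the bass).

4–3 suspension.

At the second chord the bass is C#3. The suspended F5 lies a fourth above the bass; after resolving down by step to E5, the interval above the bass becomes a third.
Suspension figures are named by those two intervals: 4–3.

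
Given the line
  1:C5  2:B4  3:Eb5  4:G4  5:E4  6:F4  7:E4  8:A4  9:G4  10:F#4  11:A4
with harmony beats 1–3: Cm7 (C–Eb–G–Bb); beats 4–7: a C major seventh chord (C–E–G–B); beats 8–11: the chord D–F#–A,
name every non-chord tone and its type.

B4 (beat 2) — escape tone; F4 (beat 6) — neighbor tone; G4 (beat 9) — passing tone.

The harmony at that moment is C minor seventh chord (C, Eb, G, Bb); B4 is not a chord tone.
It is approached by step down from C5 and left by leap up to Eb5.
Step in, leap out — an escape tone.
The harmony at that moment is C major seventh chord (C, E, G, B); F4 is not a chord tone.
It is approached by step up from E4 and left by step down to E4.
Step away and step back to the same note — a neighbor tone (upper neighbor).
The harmony at that moment is D major triad (D, F#, A); G4 is not a chord tone.
It is approached by step down from A4 and left by step down to F#4.
Step in, step out in the same direction — a passing tone.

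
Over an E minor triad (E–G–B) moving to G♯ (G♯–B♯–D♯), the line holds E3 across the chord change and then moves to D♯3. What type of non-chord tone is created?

The harmony at that moment is G♯ major triad (G♯, B♯, D♯); E3 is not a chord tone.
It is held over (the same pitch as the preceding E3) and left by step down to D♯3.
Held over from the previous chord and resolving down by step — a suspension.

E3 is a suspension.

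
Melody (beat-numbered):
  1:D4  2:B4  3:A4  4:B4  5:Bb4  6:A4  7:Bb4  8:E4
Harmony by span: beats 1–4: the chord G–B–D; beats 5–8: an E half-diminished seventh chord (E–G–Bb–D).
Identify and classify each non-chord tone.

A4 (beat 3) — neighbor tone; A4 (beat 6) — neighbor tone.

The harmony at that moment is G major triad (G, B, D); A4 is not a chord tone.
It is approached by step down from B4 and left by step up to B4.
Step away and step back to the same note — a neighbor tone (lower neighbor).
The harmony at that moment is E half-diminished seventh chord (E, G, Bb, D); A4 is not a chord tone.
It is approached by step down from Bb4 and left by step up to Bb4.
Step away and step back to the same note — a neighbor tone (lower neighbor).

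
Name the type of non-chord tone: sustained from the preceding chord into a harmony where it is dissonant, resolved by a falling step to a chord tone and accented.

Suspension.

Approach: by preparation — the pitch is first a chord tone, then held (tied or repeated) while the harmony changes under it. Departure: down by step. Metric position: strong.
A prepared dissonance that resolves downward by step — a suspension. (The same figure resolving upward would be a retardation.)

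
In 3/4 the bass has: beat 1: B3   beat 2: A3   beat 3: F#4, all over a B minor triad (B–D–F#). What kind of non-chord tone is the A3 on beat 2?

The harmony at that moment is B minor triad (B, D, F#); A3 is not a chord tone.
It is approached by step down from B3 and left by leap up to F#4.
Step in, leap out, on a weak beat — an escape tone.

Escape tone.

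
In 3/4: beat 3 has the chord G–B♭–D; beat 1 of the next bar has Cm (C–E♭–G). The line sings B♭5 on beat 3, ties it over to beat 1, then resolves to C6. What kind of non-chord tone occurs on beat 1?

Retardation.

The harmony at that moment is C minor triad (C, E♭, G); B♭5 is not a chord tone.
It is held over (the same pitch as the preceding B♭5) and left by step up to C6.
Held over from the previous chord and resolving up by step — a retardation.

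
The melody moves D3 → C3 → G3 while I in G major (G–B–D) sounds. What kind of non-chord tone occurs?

C3 is an escape tone.

The harmony at that moment is G major triad (G, B, D); C3 is not a chord tone.
It is approached by step down from D3 and left by leap up to G3.
Step in, leap out — an escape tone.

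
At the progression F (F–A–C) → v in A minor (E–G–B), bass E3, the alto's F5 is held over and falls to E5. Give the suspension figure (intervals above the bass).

At the second chord the bass is E3. The suspended F5 lies a ninth above the bass; after resolving down by step to E5, the interval above the bass becomes an octave.
Suspension figures are named by those two intervals: 9–8.

9–8 suspension.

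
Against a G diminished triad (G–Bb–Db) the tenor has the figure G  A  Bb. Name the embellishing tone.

A is a passing tone.

The harmony at that moment is G diminished triad (G, Bb, Db); A is not a chord tone.
It is approached by step up from G and left by step up to Bb.
Step in, step out in the same direction — a passing tone.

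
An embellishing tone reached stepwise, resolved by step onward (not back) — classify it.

Approach: by step. Departure: by step, continuing in the same direction.
Stepwise on both sides with no change of direction means the note fills in the space between two different chord tones — a passing tone. (Had it turned back to its starting note it would be a neighbor tone instead.)

Passing tone.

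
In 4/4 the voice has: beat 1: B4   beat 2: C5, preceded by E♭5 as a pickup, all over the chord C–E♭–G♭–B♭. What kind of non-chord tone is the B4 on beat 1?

The harmony at that moment is C half-diminished seventh chord (C, E♭, G♭, B♭); B4 is not a chord tone.
It is approached by leap down from E♭5 and left by step up to C5.
Leap in, step out, metrically accented — an appoggiatura.

Appoggiatura.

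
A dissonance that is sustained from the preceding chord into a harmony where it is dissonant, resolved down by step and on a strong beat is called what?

Suspension.

Approach: by preparation — the pitch is first a chord tone, then held (tied or repeated) while the harmony changes under it. Departure: down by step. Metric position: strong.
A prepared dissonance that resolves downward by step — a suspension. (The same figure resolving upward would be a retardation.)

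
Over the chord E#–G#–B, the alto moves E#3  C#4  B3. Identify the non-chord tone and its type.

The harmony at that moment is E# diminished triad (E#, G#, B); C#4 is not a chord tone.
It is approached by leap up from E#3 and left by step down to B3.
Leap in, step out — an appoggiatura.

C#4 is an appoggiatura.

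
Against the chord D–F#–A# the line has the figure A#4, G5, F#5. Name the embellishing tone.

The harmony at that moment is D augmented triad (D, F#, A#); G5 is not a chord tone.
It is approached by leap up from A#4 and left by step down to F#5.
Leap in, step out — an appoggiatura.

G5 is an appoggiatura.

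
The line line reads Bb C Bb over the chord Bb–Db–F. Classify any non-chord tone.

C is a neighbor tone.

The harmony at that moment is Bb minor triad (Bb, Db, F); C is not a chord tone.
It is approached by step up from Bb and left by step down to Bb.
Step away and step back to the same note — a neighbor tone (upper neighbor).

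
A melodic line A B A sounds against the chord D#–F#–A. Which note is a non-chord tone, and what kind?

B is a neighbor tone.

The harmony at that moment is D# diminished triad (D#, F#, A); B is not a chord tone.
It is approached by step up from A and left by step down to A.
Step away and step back to the same note — a neighbor tone (upper neighbor).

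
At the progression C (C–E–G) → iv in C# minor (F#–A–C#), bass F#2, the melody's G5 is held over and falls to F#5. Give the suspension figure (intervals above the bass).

9–8 suspension.

At the second chord the bass is F#2. The suspended G5 lies a ninth above the bass; after resolving down by step to F#5, the interval above the bass becomes an octave.
Suspension figures are named by those two intervals: 9–8.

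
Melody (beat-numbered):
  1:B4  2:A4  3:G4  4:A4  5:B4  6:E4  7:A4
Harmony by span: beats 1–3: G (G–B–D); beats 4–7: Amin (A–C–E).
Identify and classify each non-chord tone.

A4 (beat 2) — passing tone; B4 (beat 5) — escape tone.

The harmony at that moment is G major triad (G, B, D); A4 is not a chord tone.
It is approached by step down from B4 and left by step down to G4.
Step in, step out in the same direction — a passing tone.
The harmony at that moment is A minor triad (A, C, E); B4 is not a chord tone.
It is approached by step up from A4 and left by leap down to E4.
Step in, leap out — an escape tone.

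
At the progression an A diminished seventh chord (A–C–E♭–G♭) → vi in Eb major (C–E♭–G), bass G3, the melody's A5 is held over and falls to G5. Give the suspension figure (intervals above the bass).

9–8 suspension.

At the second chord the bass is G3. The suspended A5 lies a ninth above the bass; after resolving down by step to G5, the interval above the bass becomes an octave.
Suspension figures are named by those two intervals: 9–8.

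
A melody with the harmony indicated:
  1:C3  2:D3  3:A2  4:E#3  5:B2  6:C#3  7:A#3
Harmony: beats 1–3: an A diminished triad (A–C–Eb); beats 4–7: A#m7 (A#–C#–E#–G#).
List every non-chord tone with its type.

The harmony at that moment is A diminished triad (A, C, Eb); D3 is not a chord tone.
It is approached by step up from C3 and left by leap down to A2.
Step in, leap out — an escape tone.
The harmony at that moment is A# minor seventh chord (A#, C#, E#, G#); B2 is not a chord tone.
It is approached by leap down from E#3 and left by step up to C#3.
Leap in, step out — an appoggiatura.

D3 (beat 2) — escape tone; B2 (beat 5) — appoggiatura.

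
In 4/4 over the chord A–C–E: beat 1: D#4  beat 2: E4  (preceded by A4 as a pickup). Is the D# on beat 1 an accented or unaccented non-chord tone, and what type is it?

The harmony at that moment is A minor triad (A, C, E); D#4 is not a chord tone.
It is approached by leap down from A4 and left by step up to E4.
Leap in, step out — an appoggiatura.
It falls on the downbeat, so it is accented.

Accented appoggiatura.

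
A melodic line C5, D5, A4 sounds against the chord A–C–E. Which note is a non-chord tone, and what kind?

D5 is an escape tone.

The harmony at that moment is A minor triad (A, C, E); D5 is not a chord tone.
It is approached by step up from C5 and left by leap down to A4.
Step in, leap out — an escape tone.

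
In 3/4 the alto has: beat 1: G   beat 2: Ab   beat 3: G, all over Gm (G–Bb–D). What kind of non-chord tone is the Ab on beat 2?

Upper neighbor tone.

The harmony at that moment is G minor triad (G, Bb, D); Ab is not a chord tone.
It is approached by step up from G and left by step down to G.
Step away and step back to the same note — a neighbor tone (upper neighbor).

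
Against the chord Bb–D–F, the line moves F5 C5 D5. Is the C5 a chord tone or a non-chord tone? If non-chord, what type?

Non-chord tone — an appoggiatura.

The harmony at that moment is Bb major triad (Bb, D, F); C5 is not a chord tone.
It is approached by leap down from F5 and left by step up to D5.
Leap in, step out — an appoggiatura.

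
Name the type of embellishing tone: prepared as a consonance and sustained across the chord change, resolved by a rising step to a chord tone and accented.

Retardation.

Approach: by preparation — the pitch is first a chord tone, then held (tied or repeated) while the harmony changes under it. Departure: up by step. Metric position: strong.
A prepared dissonance that resolves upward by step — a retardation. (The same figure resolving downward would be a suspension.)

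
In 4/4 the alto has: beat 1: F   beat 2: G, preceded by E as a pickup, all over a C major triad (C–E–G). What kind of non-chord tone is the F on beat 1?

The harmony at that moment is C major triad (C, E, G); F is not a chord tone.
It is approached by step up from E and left by step up to G.
Step in, step out in the same direction — a passing tone.

Passing tone.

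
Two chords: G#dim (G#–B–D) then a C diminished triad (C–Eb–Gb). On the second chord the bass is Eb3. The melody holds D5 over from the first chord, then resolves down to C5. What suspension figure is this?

7–6 suspension.

At the second chord the bass is Eb3. The suspended D5 lies a seventh above the bass; after resolving down by step to C5, the interval above the bass becomes a sixth.
Suspension figures are named by those two intervals: 7–6.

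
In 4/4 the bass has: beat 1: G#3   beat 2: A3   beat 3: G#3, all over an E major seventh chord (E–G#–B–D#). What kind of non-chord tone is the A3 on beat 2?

The harmony at that moment is E major seventh chord (E, G#, B, D#); A3 is not a chord tone.
It is approached by step up from G#3 and left by step down to G#3.
Step away and step back to the same note — a neighbor tone (upper neighbor).

Upper neighbor tone.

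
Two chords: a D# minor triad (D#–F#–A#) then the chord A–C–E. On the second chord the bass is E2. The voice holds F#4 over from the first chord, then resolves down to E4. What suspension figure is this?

9–8 suspension.

At the second chord the bass is E2. The suspended F#4 lies a ninth above the bass; after resolving down by step to E4, the interval above the bass becomes an octave.
Suspension figures are named by those two intervals: 9–8.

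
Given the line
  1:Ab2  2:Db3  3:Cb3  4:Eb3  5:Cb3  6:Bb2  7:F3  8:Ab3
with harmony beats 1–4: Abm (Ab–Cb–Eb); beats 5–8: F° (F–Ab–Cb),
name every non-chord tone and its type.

The harmony at that moment is Ab minor triad (Ab, Cb, Eb); Db3 is not a chord tone.
It is approached by leap up from Ab2 and left by step down to Cb3.
Leap in, step out — an appoggiatura.
The harmony at that moment is F diminished triad (F, Ab, Cb); Bb2 is not a chord tone.
It is approached by step down from Cb3 and left by leap up to F3.
Step in, leap out — an escape tone.

Db3 (beat 2) — appoggiatura; Bb2 (beat 6) — escape tone.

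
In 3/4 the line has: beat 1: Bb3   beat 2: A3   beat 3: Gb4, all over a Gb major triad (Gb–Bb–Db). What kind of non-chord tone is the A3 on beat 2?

The harmony at that moment is Gb major triad (Gb, Bb, Db); A3 is not a chord tone.
It is approached by step down from Bb3 and left by leap up to Gb4.
Step in, leap out, on a weak beat — an escape tone.

Escape tone.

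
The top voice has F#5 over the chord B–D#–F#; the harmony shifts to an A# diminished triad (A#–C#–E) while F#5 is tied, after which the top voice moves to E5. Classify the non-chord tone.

The harmony at that moment is A# diminished triad (A#, C#, E); F#5 is not a chord tone.
It is held over (the same pitch as the preceding F#5) and left by step down to E5.
Held over from the previous chord and resolving down by step — a suspension.

F#5 is a suspension.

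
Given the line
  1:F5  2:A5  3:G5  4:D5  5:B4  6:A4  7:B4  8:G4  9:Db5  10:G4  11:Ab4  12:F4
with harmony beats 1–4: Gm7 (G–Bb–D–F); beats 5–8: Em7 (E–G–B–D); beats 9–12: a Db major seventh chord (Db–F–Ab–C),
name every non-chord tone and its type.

A5 (beat 2) — appoggiatura; A4 (beat 6) — neighbor tone; G4 (beat 10) — appoggiatura.

The harmony at that moment is G minor seventh chord (G, Bb, D, F); A5 is not a chord tone.
It is approached by leap up from F5 and left by step down to G5.
Leap in, step out — an appoggiatura.
The harmony at that moment is E minor seventh chord (E, G, B, D); A4 is not a chord tone.
It is approached by step down from B4 and left by step up to B4.
Step away and step back to the same note — a neighbor tone (lower neighbor).
The harmony at that moment is Db major seventh chord (Db, F, Ab, C); G4 is not a chord tone.
It is approached by leap down from Db5 and left by step up to Ab4.
Leap in, step out — an appoggiatura.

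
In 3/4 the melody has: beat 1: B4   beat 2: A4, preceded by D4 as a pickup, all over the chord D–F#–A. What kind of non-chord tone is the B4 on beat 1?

Appoggiatura.

The harmony at that moment is D major triad (D, F#, A); B4 is not a chord tone.
It is approached by leap up from D4 and left by step down to A4.
Leap in, step out, metrically accented — an appoggiatura.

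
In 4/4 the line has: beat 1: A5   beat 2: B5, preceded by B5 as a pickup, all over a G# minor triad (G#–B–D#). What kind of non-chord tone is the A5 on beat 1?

The harmony at that moment is G# minor triad (G#, B, D#); A5 is not a chord tone.
It is approached by step down from B5 and left by step up to B5.
Step away and step back to the same note — a neighbor tone (lower neighbor).

Lower neighbor tone.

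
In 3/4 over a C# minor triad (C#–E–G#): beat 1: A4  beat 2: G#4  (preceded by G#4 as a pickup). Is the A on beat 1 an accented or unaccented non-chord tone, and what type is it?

Accented neighbor tone.

The harmony at that moment is C# minor triad (C#, E, G#); A4 is not a chord tone.
It is approached by step up from G#4 and left by step down to G#4.
Step away and step back to the same note — a neighbor tone (upper neighbor).
It falls on the downbeat, so it is accented.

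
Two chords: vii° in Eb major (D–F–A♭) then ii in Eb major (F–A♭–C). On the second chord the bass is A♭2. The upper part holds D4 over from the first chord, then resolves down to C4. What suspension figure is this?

At the second chord the bass is A♭2. The suspended D4 lies a fourth above the bass; after resolving down by step to C4, the interval above the bass becomes a third.
Suspension figures are named by those two intervals: 4–3.

4–3 suspension.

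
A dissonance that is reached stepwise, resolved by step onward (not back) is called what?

Passing tone.

Approach: by step. Departure: by step, continuing in the same direction.
Stepwise on both sides with no change of direction means the note fills in the space between two different chord tones — a passing tone. (Had it turned back to its starting note it would be a neighbor tone instead.)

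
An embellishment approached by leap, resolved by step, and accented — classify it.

Approach: by leap. Departure: by step. Metric position: strong.
Leap in, step out, in a metrically strong position — an appoggiatura. (It is the mirror image of the escape tone, which steps in and leaps out from a weak position.)

Appoggiatura.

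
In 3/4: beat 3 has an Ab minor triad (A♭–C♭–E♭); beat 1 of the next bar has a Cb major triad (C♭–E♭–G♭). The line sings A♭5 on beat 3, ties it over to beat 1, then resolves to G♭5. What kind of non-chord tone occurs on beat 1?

The harmony at that moment is C♭ major triad (C♭, E♭, G♭); A♭5 is not a chord tone.
It is held over (the same pitch as the preceding A♭5) and left by step down to G♭5.
Held over from the previous chord and resolving down by step — a suspension.

Suspension.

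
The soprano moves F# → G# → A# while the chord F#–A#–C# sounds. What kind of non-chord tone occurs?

The harmony at that moment is F# major triad (F#, A#, C#); G# is not a chord tone.
It is approached by step up from F# and left by step up to A#.
Step in, step out in the same direction — a passing tone.

G# is a passing tone.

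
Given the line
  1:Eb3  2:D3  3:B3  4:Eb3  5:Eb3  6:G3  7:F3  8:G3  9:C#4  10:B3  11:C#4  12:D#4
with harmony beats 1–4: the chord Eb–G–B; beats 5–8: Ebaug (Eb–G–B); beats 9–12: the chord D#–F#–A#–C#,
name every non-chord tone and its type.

The harmony at that moment is Eb augmented triad (Eb, G, B); D3 is not a chord tone.
It is approached by step down from Eb3 and left by leap up to B3.
Step in, leap out — an escape tone.
The harmony at that moment is Eb augmented triad (Eb, G, B); F3 is not a chord tone.
It is approached by step down from G3 and left by step up to G3.
Step away and step back to the same note — a neighbor tone (lower neighbor).
The harmony at that moment is D# minor seventh chord (D#, F#, A#, C#); B3 is not a chord tone.
It is approached by step down from C#4 and left by step up to C#4.
Step away and step back to the same note — a neighbor tone (lower neighbor).

D3 (beat 2) — escape tone; F3 (beat 7) — neighbor tone; B3 (beat 10) — neighbor tone.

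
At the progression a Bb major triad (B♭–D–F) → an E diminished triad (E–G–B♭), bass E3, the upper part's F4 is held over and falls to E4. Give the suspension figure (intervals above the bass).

9–8 suspension.

At the second chord the bass is E3. The suspended F4 lies a ninth above the bass; after resolving down by step to E4, the interval above the bass becomes an octave.
Suspension figures are named by those two intervals: 9–8.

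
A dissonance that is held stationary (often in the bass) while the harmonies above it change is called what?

Approach: none. Departure: none — a single pitch is sustained while the chords change around it, passing through harmonies that do not contain it.
No melodic motion at all; the dissonance is created entirely by the moving harmonies against the stationary note — a pedal tone (pedal point).

Pedal tone.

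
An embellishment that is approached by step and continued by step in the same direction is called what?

Passing tone.

Approach: by step. Departure: by step, continuing in the same direction.
Stepwise on both sides with no change of direction means the note fills in the space between two different chord tones — a passing tone. (Had it turned back to its starting note it would be a neighbor tone instead.)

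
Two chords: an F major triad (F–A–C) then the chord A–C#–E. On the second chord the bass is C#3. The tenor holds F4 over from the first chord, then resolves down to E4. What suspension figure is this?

4–3 suspension.

At the second chord the bass is C#3. The suspended F4 lies a fourth above the bass; after resolving down by step to E4, the interval above the bass becomes a third.
Suspension figures are named by those two intervals: 4–3.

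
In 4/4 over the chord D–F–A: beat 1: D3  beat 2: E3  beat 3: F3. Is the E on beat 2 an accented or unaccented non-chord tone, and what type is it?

Unaccented passing tone.

The harmony at that moment is D minor triad (D, F, A); E3 is not a chord tone.
It is approached by step up from D3 and left by step up to F3.
Step in, step out in the same direction — a passing tone.
It falls on a weak beat, so it is unaccented.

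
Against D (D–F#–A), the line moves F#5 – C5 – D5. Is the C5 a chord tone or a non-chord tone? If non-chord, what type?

The harmony at that moment is D major triad (D, F#, A); C5 is not a chord tone.
It is approached by leap down from F#5 and left by step up to D5.
Leap in, step out — an appoggiatura.

Non-chord tone — an appoggiatura.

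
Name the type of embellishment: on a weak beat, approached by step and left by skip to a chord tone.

Approach: by step. Departure: by leap. Metric position: weak.
Step in, leap out, from a weak position — an escape tone (échappée). (It is the mirror image of the appoggiatura, which leaps in and steps out on a strong beat.)

Escape tone.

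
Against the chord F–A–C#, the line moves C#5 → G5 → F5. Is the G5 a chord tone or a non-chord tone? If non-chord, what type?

Non-chord tone — an appoggiatura.

The harmony at that moment is F augmented triad (F, A, C#); G5 is not a chord tone.
It is approached by leap up from C#5 and left by step down to F5.
Leap in, step out — an appoggiatura.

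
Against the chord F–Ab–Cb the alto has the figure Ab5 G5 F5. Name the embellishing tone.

The harmony at that moment is F diminished triad (F, Ab, Cb); G5 is not a chord tone.
It is approached by step down from Ab5 and left by step down to F5.
Step in, step out in the same direction — a passing tone.

G5 is a passing tone.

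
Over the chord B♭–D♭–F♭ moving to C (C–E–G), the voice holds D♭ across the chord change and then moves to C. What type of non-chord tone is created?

D♭ is a suspension.

The harmony at that moment is C major triad (C, E, G); D♭ is not a chord tone.
It is held over (the same pitch as the preceding D♭) and left by step down to C.
Held over from the previous chord and resolving down by step — a suspension.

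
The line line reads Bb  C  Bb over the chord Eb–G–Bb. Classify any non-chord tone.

C is a neighbor tone.

The harmony at that moment is Eb major triad (Eb, G, Bb); C is not a chord tone.
It is approached by step up from Bb and left by step down to Bb.
Step away and step back to the same note — a neighbor tone (upper neighbor).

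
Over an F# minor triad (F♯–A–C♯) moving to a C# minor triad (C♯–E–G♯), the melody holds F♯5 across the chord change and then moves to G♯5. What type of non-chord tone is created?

The harmony at that moment is C♯ minor triad (C♯, E, G♯); F♯5 is not a chord tone.
It is held over (the same pitch as the preceding F♯5) and left by step up to G♯5.
Held over from the previous chord and resolving up by step — a retardation.

F♯5 is a retardation.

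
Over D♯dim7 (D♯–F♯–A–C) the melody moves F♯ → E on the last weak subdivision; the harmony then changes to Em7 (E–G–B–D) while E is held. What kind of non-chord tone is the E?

The harmony at that moment is D♯ diminished seventh chord (D♯, F♯, A, C); E is not a chord tone.
It is approached by step down from F♯ and then sustained as the same pitch into the next harmony.
Arriving early and becoming a chord tone when the harmony changes — an anticipation.

E is an anticipation.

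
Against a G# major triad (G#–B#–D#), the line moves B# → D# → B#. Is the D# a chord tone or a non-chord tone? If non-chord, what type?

G# major triad contains G#, B#, D#; D# is the fifth, so it is a chord tone.

Chord tone (the fifth of G# major triad).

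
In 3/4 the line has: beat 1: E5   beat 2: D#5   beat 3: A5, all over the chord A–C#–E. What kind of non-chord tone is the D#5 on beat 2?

The harmony at that moment is A major triad (A, C#, E); D#5 is not a chord tone.
It is approached by step down from E5 and left by leap up to A5.
Step in, leap out, on a weak beat — an escape tone.

Escape tone.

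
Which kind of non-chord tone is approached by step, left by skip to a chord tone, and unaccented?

Approach: by step. Departure: by leap. Metric position: weak.
Step in, leap out, from a weak position — an escape tone (échappée). (It is the mirror image of the appoggiatura, which leaps in and steps out on a strong beat.)

Escape tone.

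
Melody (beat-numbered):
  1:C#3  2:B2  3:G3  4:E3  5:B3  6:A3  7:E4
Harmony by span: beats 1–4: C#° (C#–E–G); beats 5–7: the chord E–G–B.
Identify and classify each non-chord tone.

B2 (beat 2) — escape tone; A3 (beat 6) — escape tone.

The harmony at that moment is C# diminished triad (C#, E, G); B2 is not a chord tone.
It is approached by step down from C#3 and left by leap up to G3.
Step in, leap out — an escape tone.
The harmony at that moment is E minor triad (E, G, B); A3 is not a chord tone.
It is approached by step down from B3 and left by leap up to E4.
Step in, leap out — an escape tone.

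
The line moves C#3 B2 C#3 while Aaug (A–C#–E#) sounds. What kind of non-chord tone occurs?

The harmony at that moment is A augmented triad (A, C#, E#); B2 is not a chord tone.
It is approached by step down from C#3 and left by step up to C#3.
Step away and step back to the same note — a neighbor tone (lower neighbor).

B2 is a neighbor tone.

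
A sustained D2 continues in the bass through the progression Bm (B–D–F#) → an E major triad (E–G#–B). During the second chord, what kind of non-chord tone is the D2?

Pedal tone (pedal point).

The harmony at that moment is E major triad (E, G#, B); D2 is not a chord tone.
It is held over (the same pitch as the preceding D2) and then sustained as the same pitch into the next harmony.
Sustained through a change of harmony — a pedal tone.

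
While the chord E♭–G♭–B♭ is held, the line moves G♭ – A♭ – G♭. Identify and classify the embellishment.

The harmony at that moment is E♭ minor triad (E♭, G♭, B♭); A♭ is not a chord tone.
It is approached by step up from G♭ and left by step down to G♭.
Step away and step back to the same note — a neighbor tone (upper neighbor).

A♭ is a neighbor tone.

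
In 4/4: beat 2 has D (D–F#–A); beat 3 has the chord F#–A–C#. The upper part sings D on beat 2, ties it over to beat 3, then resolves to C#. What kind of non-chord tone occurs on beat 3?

The harmony at that moment is F# minor triad (F#, A, C#); D is not a chord tone.
It is held over (the same pitch as the preceding D) and left by step down to C#.
Held over from the previous chord and resolving down by step — a suspension.

Suspension.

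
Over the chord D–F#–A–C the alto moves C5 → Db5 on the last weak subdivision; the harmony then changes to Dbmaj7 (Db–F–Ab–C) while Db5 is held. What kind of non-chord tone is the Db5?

Db5 is an anticipation.

The harmony at that moment is D dominant seventh chord (D, F#, A, C); Db5 is not a chord tone.
It is approached by step up from C5 and then sustained as the same pitch into the next harmony.
Arriving early and becoming a chord tone when the harmony changes — an anticipation.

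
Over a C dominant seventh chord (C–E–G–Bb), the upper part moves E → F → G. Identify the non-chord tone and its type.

F is a passing tone.

The harmony at that moment is C dominant seventh chord (C, E, G, Bb); F is not a chord tone.
It is approached by step up from E and left by step up to G.
Step in, step out in the same direction — a passing tone.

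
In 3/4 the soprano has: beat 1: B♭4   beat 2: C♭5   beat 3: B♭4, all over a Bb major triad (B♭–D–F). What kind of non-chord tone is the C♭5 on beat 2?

Upper neighbor tone.

The harmony at that moment is B♭ major triad (B♭, D, F); C♭5 is not a chord tone.
It is approached by step up from B♭4 and left by step down to B♭4.
Step away and step back to the same note — a neighbor tone (upper neighbor).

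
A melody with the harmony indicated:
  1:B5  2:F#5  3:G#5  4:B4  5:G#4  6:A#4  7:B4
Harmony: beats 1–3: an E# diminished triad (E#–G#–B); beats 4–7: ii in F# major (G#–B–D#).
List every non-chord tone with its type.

F#5 (beat 2) — appoggiatura; A#4 (beat 6) — passing tone.

The harmony at that moment is E# diminished triad (E#, G#, B); F#5 is not a chord tone.
It is approached by leap down from B5 and left by step up to G#5.
Leap in, step out — an appoggiatura.
The harmony at that moment is G# minor triad (G#, B, D#); A#4 is not a chord tone.
It is approached by step up from G#4 and left by step up to B4.
Step in, step out in the same direction — a passing tone.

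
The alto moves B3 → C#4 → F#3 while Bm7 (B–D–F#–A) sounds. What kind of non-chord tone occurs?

The harmony at that moment is B minor seventh chord (B, D, F#, A); C#4 is not a chord tone.
It is approached by step up from B3 and left by leap down to F#3.
Step in, leap out — an escape tone.

C#4 is an escape tone.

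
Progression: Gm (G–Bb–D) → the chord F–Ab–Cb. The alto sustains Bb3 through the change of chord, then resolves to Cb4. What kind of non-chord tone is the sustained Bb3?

The harmony at that moment is F diminished triad (F, Ab, Cb); Bb3 is not a chord tone.
It is held over (the same pitch as the preceding Bb3) and left by step up to Cb4.
Held over from the previous chord and resolving up by step — a retardation.

Bb3 is a retardation.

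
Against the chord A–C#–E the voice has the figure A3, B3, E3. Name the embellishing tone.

B3 is an escape tone.

The harmony at that moment is A major triad (A, C#, E); B3 is not a chord tone.
It is approached by step up from A3 and left by leap down to E3.
Step in, leap out — an escape tone.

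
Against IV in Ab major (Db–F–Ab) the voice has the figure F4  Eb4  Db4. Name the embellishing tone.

Eb4 is a passing tone.

The harmony at that moment is Db major triad (Db, F, Ab); Eb4 is not a chord tone.
It is approached by step down from F4 and left by step down to Db4.
Step in, step out in the same direction — a passing tone.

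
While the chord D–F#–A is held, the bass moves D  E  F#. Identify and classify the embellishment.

The harmony at that moment is D major triad (D, F#, A); E is not a chord tone.
It is approached by step up from D and left by step up to F#.
Step in, step out in the same direction — a passing tone.

E is a passing tone.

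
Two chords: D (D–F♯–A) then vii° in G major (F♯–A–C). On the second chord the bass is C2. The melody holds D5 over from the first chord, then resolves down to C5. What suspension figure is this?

9–8 suspension.

At the second chord the bass is C2. The suspended D5 lies a ninth above the bass; after resolving down by step to C5, the interval above the bass becomes an octave.
Suspension figures are named by those two intervals: 9–8.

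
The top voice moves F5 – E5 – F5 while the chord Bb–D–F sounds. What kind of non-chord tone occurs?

E5 is a neighbor tone.

The harmony at that moment is Bb major triad (Bb, D, F); E5 is not a chord tone.
It is approached by step down from F5 and left by step up to F5.
Step away and step back to the same note — a neighbor tone (lower neighbor).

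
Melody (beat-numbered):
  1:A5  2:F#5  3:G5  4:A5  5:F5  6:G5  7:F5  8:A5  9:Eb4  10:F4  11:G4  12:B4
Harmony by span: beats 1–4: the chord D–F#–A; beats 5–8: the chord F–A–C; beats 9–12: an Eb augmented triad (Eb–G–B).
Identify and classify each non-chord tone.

G5 (beat 3) — passing tone; G5 (beat 6) — neighbor tone; F4 (beat 10) — passing tone.

The harmony at that moment is D major triad (D, F#, A); G5 is not a chord tone.
It is approached by step up from F#5 and left by step up to A5.
Step in, step out in the same direction — a passing tone.
The harmony at that moment is F major triad (F, A, C); G5 is not a chord tone.
It is approached by step up from F5 and left by step down to F5.
Step away and step back to the same note — a neighbor tone (upper neighbor).
The harmony at that moment is Eb augmented triad (Eb, G, B); F4 is not a chord tone.
It is approached by step up from Eb4 and left by step up to G4.
Step in, step out in the same direction — a passing tone.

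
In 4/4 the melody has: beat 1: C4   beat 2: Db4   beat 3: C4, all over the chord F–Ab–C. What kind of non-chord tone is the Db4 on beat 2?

The harmony at that moment is F minor triad (F, Ab, C); Db4 is not a chord tone.
It is approached by step up from C4 and left by step down to C4.
Step away and step back to the same note — a neighbor tone (upper neighbor).

Upper neighbor tone.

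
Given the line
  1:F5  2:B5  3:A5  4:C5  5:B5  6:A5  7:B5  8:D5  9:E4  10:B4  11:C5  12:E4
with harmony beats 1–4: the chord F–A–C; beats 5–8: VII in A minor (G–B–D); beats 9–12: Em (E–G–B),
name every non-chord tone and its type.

B5 (beat 2) — appoggiatura; A5 (beat 6) — neighbor tone; C5 (beat 11) — escape tone.

The harmony at that moment is F major triad (F, A, C); B5 is not a chord tone.
It is approached by leap up from F5 and left by step down to A5.
Leap in, step out — an appoggiatura.
The harmony at that moment is G major triad (G, B, D); A5 is not a chord tone.
It is approached by step down from B5 and left by step up to B5.
Step away and step back to the same note — a neighbor tone (lower neighbor).
The harmony at that moment is E minor triad (E, G, B); C5 is not a chord tone.
It is approached by step up from B4 and left by leap down to E4.
Step in, leap out — an escape tone.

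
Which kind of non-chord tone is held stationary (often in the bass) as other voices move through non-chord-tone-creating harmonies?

Pedal tone.

Approach: none. Departure: none — a single pitch is sustained while the chords change around it, passing through harmonies that do not contain it.
No melodic motion at all; the dissonance is created entirely by the moving harmonies against the stationary note — a pedal tone (pedal point).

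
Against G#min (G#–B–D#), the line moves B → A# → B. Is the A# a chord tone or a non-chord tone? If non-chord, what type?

Non-chord tone — a neighbor tone.

The harmony at that moment is G# minor triad (G#, B, D#); A# is not a chord tone.
It is approached by step down from B and left by step up to B.
Step away and step back to the same note — a neighbor tone (lower neighbor).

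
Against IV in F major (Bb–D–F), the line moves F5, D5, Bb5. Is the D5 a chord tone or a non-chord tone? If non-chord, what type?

Bb major triad contains Bb, D, F; D is the third, so it is a chord tone.

Chord tone (the third of Bb major triad).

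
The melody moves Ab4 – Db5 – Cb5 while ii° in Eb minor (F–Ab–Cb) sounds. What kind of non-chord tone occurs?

The harmony at that moment is F diminished triad (F, Ab, Cb); Db5 is not a chord tone.
It is approached by leap up from Ab4 and left by step down to Cb5.
Leap in, step out — an appoggiatura.

Db5 is an appoggiatura.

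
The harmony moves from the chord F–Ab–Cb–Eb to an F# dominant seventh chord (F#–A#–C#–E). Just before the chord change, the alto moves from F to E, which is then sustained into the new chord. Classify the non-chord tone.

The harmony at that moment is F half-diminished seventh chord (F, Ab, Cb, Eb); E is not a chord tone.
It is approached by step down from F and then sustained as the same pitch into the next harmony.
Arriving early and becoming a chord tone when the harmony changes — an anticipation.

E is an anticipation.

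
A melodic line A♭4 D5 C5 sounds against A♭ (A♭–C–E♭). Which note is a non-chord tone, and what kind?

The harmony at that moment is A♭ major triad (A♭, C, E♭); D5 is not a chord tone.
It is approached by leap up from A♭4 and left by step down to C5.
Leap in, step out — an appoggiatura.

D5 is an appoggiatura.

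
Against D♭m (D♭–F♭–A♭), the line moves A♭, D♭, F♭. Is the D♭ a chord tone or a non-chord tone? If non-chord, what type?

Chord tone (the root of Db minor triad).

Db minor triad contains D♭, F♭, A♭; D♭ is the root, so it is a chord tone.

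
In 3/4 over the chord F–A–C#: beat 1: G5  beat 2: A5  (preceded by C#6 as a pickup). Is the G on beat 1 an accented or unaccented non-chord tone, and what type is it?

Accented appoggiatura.

The harmony at that moment is F augmented triad (F, A, C#); G5 is not a chord tone.
It is approached by leap down from C#6 and left by step up to A5.
Leap in, step out — an appoggiatura.
It falls on the downbeat, so it is accented.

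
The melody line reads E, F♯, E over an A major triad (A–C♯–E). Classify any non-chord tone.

The harmony at that moment is A major triad (A, C♯, E); F♯ is not a chord tone.
It is approached by step up from E and left by step down to E.
Step away and step back to the same note — a neighbor tone (upper neighbor).

F♯ is a neighbor tone.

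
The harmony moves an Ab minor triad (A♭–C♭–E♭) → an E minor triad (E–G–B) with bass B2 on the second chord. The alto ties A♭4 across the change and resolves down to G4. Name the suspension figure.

At the second chord the bass is B2. The suspended A♭4 lies a seventh above the bass; after resolving down by step to G4, the interval above the bass becomes a sixth.
Suspension figures are named by those two intervals: 7–6.

7–6 suspension.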